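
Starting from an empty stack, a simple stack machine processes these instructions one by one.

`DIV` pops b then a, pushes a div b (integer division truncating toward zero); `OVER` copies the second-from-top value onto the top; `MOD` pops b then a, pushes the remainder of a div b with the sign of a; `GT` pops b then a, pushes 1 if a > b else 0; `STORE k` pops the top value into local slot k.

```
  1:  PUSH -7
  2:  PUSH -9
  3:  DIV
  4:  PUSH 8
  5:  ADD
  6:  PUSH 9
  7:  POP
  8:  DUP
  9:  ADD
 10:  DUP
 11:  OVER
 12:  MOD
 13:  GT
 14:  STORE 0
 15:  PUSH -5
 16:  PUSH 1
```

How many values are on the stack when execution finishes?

PUSH -7  [-7]
PUSH -9  [-7, -9]
DIV      [0]
PUSH 8   [0, 8]
ADD      [8]
PUSH 9   [8, 9]
POP      [8]
DUP      [8, 8]
ADD      [16]
DUP      [16, 16]
OVER     [16, 16, 16]
MOD      [16, 0]
GT       [1]
STORE 0  []
PUSH -5  [-5]
PUSH 1   [-5, 1]

2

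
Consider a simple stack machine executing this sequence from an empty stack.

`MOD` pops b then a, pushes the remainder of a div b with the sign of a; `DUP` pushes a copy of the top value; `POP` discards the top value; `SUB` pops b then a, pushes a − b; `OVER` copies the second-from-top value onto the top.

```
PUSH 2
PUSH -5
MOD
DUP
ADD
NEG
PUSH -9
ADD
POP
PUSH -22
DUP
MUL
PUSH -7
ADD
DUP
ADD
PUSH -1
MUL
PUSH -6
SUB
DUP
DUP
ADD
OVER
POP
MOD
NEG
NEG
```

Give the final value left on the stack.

-948

PUSH 2   → 2
PUSH -5  → 2 -5
MOD      → 2
DUP      → 2 2
ADD      → 4
NEG      → -4
PUSH -9  → -4 -9
ADD      → -13
POP      → (empty)
PUSH -22 → -22
DUP      → -22 -22
MUL      → 484
PUSH -7  → 484 -7
ADD      → 477
DUP      → 477 477
ADD      → 954
PUSH -1  → 954 -1
MUL      → -954
PUSH -6  → -954 -6
SUB      → -948
DUP      → -948 -948
DUP      → -948 -948 -948
ADD      → -948 -1896
OVER     → -948 -1896 -948
POP      → -948 -1896
MOD      → -948
NEG      → 948
NEG      → -948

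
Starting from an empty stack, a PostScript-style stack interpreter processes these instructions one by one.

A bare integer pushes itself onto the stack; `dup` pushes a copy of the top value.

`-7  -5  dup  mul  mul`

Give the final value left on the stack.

-7  : -7
-5  : -7 -5
dup : -7 -5 -5
mul : -7 25
mul : -175

-175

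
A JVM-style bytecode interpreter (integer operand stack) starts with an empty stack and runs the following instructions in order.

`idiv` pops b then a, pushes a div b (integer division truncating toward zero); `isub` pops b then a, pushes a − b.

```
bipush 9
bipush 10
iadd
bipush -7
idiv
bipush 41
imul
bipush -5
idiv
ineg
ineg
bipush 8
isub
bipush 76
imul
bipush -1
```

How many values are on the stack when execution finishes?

2

bipush 9  → [9]
bipush 10 → [9, 10]
iadd      → [19]
bipush -7 → [19, -7]
idiv      → [-2]
bipush 41 → [-2, 41]
imul      → [-82]
bipush -5 → [-82, -5]
idiv      → [16]
ineg      → [-16]
ineg      → [16]
bipush 8  → [16, 8]
isub      → [8]
bipush 76 → [8, 76]
imul      → [608]
bipush -1 → [608, -1]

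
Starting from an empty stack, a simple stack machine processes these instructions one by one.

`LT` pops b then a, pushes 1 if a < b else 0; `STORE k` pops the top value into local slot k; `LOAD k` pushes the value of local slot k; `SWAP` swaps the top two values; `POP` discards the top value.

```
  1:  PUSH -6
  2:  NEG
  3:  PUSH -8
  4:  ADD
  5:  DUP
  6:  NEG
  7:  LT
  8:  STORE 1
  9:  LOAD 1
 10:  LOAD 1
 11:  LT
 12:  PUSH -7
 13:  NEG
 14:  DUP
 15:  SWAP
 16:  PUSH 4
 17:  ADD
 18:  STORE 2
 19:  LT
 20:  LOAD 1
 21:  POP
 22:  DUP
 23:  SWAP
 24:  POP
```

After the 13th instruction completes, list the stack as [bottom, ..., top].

[0, 7]

PUSH -6 : [-6]
NEG     : [6]
PUSH -8 : [6, -8]
ADD     : [-2]
DUP     : [-2, -2]
NEG     : [-2, 2]
LT      : [1]
STORE 1 : []
LOAD 1  : [1]
LOAD 1  : [1, 1]
LT      : [0]
PUSH -7 : [0, -7]
NEG     : [0, 7]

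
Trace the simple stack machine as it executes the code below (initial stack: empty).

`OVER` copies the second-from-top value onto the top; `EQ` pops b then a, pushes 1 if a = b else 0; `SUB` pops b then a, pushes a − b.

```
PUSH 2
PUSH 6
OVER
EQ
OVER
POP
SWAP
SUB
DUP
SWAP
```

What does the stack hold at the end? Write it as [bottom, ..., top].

PUSH 2  2
PUSH 6  2 6
OVER    2 6 2
EQ      2 0
OVER    2 0 2
POP     2 0
SWAP    0 2
SUB     -2
DUP     -2 -2
SWAP    -2 -2

[-2, -2]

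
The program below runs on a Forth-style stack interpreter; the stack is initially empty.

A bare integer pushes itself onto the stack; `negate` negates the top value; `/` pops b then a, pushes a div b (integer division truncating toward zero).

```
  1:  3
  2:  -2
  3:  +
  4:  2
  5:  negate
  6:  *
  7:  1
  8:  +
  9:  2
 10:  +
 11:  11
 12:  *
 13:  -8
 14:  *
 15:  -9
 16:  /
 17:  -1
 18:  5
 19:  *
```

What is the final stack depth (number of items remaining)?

3      -> 3
-2     -> 3 -2
+      -> 1
2      -> 1 2
negate -> 1 -2
*      -> -2
1      -> -2 1
+      -> -1
2      -> -1 2
+      -> 1
11     -> 1 11
*      -> 11
-8     -> 11 -8
*      -> -88
-9     -> -88 -9
/      -> 9
-1     -> 9 -1
5      -> 9 -1 5
*      -> 9 -5

2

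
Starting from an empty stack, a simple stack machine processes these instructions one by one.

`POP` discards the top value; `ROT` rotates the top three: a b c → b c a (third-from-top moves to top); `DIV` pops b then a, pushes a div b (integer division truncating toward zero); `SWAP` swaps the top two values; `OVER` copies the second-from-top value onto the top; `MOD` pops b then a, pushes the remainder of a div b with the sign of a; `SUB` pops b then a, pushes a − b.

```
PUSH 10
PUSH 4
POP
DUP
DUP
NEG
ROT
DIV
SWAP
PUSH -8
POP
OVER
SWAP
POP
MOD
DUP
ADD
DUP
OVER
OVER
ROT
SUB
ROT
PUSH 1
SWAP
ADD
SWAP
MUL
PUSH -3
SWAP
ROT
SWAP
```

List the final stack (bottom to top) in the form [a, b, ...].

PUSH 10  [10]
PUSH 4   [10, 4]
POP      [10]
DUP      [10, 10]
DUP      [10, 10, 10]
NEG      [10, 10, -10]
ROT      [10, -10, 10]
DIV      [10, -1]
SWAP     [-1, 10]
PUSH -8  [-1, 10, -8]
POP      [-1, 10]
OVER     [-1, 10, -1]
SWAP     [-1, -1, 10]
POP      [-1, -1]
MOD      [0]
DUP      [0, 0]
ADD      [0]
DUP      [0, 0]
OVER     [0, 0, 0]
OVER     [0, 0, 0, 0]
ROT      [0, 0, 0, 0]
SUB      [0, 0, 0]
ROT      [0, 0, 0]
PUSH 1   [0, 0, 0, 1]
SWAP     [0, 0, 1, 0]
ADD      [0, 0, 1]
SWAP     [0, 1, 0]
MUL      [0, 0]
PUSH -3  [0, 0, -3]
SWAP     [0, -3, 0]
ROT      [-3, 0, 0]
SWAP     [-3, 0, 0]

[-3, 0, 0]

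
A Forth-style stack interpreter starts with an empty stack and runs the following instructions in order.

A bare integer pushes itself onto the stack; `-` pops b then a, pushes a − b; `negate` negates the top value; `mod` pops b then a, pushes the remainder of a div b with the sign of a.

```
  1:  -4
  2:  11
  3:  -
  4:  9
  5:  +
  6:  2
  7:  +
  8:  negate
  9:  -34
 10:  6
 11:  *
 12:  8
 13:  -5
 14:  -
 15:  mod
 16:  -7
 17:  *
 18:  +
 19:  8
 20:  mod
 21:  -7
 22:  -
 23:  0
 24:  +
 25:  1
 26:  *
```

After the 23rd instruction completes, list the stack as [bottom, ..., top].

-4     → -4
11     → -4 11
-      → -15
9      → -15 9
+      → -6
2      → -6 2
+      → -4
negate → 4
-34    → 4 -34
6      → 4 -34 6
*      → 4 -204
8      → 4 -204 8
-5     → 4 -204 8 -5
-      → 4 -204 13
mod    → 4 -9
-7     → 4 -9 -7
*      → 4 63
+      → 67
8      → 67 8
mod    → 3
-7     → 3 -7
-      → 10
0      → 10 0

[10, 0]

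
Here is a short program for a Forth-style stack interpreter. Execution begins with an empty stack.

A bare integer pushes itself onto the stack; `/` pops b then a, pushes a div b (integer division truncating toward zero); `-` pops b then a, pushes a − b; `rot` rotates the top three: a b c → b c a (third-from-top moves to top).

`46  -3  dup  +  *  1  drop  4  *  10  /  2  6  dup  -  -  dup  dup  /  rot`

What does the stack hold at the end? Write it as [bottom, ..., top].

[2, 1, -110]

46    [46]
-3    [46, -3]
dup   [46, -3, -3]
+     [46, -6]
*     [-276]
1     [-276, 1]
drop  [-276]
4     [-276, 4]
*     [-1104]
10    [-1104, 10]
/     [-110]
2     [-110, 2]
6     [-110, 2, 6]
dup   [-110, 2, 6, 6]
-     [-110, 2, 0]
-     [-110, 2]
dup   [-110, 2, 2]
dup   [-110, 2, 2, 2]
/     [-110, 2, 1]
rot   [2, 1, -110]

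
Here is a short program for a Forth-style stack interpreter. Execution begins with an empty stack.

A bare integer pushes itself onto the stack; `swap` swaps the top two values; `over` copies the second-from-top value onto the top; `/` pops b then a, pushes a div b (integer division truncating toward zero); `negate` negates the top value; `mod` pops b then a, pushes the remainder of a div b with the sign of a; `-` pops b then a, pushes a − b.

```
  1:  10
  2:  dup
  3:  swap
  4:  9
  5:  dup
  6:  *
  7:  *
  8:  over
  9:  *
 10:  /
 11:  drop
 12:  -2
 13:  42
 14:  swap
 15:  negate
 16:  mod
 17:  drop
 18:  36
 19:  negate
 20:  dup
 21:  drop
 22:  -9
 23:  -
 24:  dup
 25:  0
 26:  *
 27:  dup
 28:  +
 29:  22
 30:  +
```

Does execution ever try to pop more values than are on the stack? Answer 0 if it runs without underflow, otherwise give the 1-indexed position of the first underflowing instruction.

10      10
dup     10 10
swap    10 10
9       10 10 9
dup     10 10 9 9
*       10 10 81
*       10 810
over    10 810 10
*       10 8100
/       0
drop    (empty)
-2      -2
42      -2 42
swap    42 -2
negate  42 2
mod     0
drop    (empty)
36      36
negate  -36
dup     -36 -36
drop    -36
-9      -36 -9
-       -27
dup     -27 -27
0       -27 -27 0
*       -27 0
dup     -27 0 0
+       -27 0
22      -27 0 22
+       -27 22

0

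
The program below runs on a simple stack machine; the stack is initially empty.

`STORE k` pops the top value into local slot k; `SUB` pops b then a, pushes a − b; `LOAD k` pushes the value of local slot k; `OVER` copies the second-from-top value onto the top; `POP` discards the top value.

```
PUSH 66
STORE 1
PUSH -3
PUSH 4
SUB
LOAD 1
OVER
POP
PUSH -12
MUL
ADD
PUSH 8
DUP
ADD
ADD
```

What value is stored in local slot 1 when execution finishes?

66

PUSH 66   66
STORE 1   (empty)
PUSH -3   -3
PUSH 4    -3 4
SUB       -7
LOAD 1    -7 66
OVER      -7 66 -7
POP       -7 66
PUSH -12  -7 66 -12
MUL       -7 -792
ADD       -799
PUSH 8    -799 8
DUP       -799 8 8
ADD       -799 16
ADD       -783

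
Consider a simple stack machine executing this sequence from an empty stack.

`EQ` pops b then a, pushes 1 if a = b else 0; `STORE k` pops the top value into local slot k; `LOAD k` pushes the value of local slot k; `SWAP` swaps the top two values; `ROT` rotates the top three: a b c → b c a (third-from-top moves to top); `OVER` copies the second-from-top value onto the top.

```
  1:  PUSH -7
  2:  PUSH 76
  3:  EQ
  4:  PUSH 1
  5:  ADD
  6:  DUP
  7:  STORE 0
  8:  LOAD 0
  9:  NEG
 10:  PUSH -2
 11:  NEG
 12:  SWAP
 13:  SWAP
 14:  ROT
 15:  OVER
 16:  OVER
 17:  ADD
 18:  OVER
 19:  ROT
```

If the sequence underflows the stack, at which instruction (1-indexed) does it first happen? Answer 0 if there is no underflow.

PUSH -7 -> [-7]
PUSH 76 -> [-7, 76]
EQ      -> [0]
PUSH 1  -> [0, 1]
ADD     -> [1]
DUP     -> [1, 1]
STORE 0 -> [1]
LOAD 0  -> [1, 1]
NEG     -> [1, -1]
PUSH -2 -> [1, -1, -2]
NEG     -> [1, -1, 2]
SWAP    -> [1, 2, -1]
SWAP    -> [1, -1, 2]
ROT     -> [-1, 2, 1]
OVER    -> [-1, 2, 1, 2]
OVER    -> [-1, 2, 1, 2, 1]
ADD     -> [-1, 2, 1, 3]
OVER    -> [-1, 2, 1, 3, 1]
ROT     -> [-1, 2, 3, 1, 1]

0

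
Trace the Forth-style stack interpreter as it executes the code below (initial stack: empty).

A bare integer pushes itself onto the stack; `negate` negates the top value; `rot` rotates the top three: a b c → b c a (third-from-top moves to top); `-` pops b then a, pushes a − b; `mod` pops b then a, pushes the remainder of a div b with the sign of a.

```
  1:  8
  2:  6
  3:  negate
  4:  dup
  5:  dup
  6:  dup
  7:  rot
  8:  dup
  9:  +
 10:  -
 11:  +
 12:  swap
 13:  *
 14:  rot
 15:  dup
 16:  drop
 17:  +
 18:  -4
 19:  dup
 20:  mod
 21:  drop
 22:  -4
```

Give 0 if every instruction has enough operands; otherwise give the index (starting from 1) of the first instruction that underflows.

14

8      : 8
6      : 8 6
negate : 8 -6
dup    : 8 -6 -6
dup    : 8 -6 -6 -6
dup    : 8 -6 -6 -6 -6
rot    : 8 -6 -6 -6 -6
dup    : 8 -6 -6 -6 -6 -6
+      : 8 -6 -6 -6 -12
-      : 8 -6 -6 6
+      : 8 -6 0
swap   : 8 0 -6
*      : 8 0
rot  — needs 3 operands, stack has 2 → underflow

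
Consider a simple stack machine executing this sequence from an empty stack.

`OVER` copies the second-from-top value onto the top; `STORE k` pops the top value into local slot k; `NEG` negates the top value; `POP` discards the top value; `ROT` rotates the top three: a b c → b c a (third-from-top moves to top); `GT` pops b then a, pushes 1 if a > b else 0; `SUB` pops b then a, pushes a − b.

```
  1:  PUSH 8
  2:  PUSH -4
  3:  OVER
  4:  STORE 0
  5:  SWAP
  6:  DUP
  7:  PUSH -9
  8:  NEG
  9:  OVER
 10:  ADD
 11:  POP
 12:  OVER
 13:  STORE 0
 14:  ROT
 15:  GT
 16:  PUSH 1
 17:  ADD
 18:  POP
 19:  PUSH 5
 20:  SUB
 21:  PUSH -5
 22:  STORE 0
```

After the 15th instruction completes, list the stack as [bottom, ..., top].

PUSH 8  -> 8
PUSH -4 -> 8 -4
OVER    -> 8 -4 8
STORE 0 -> 8 -4
SWAP    -> -4 8
DUP     -> -4 8 8
PUSH -9 -> -4 8 8 -9
NEG     -> -4 8 8 9
OVER    -> -4 8 8 9 8
ADD     -> -4 8 8 17
POP     -> -4 8 8
OVER    -> -4 8 8 8
STORE 0 -> -4 8 8
ROT     -> 8 8 -4
GT      -> 8 1

[8, 1]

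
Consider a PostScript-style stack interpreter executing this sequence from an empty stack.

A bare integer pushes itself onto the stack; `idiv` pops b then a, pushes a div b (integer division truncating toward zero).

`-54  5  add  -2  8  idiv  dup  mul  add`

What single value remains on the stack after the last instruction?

-49

-54   [-54]
5     [-54, 5]
add   [-49]
-2    [-49, -2]
8     [-49, -2, 8]
idiv  [-49, 0]
dup   [-49, 0, 0]
mul   [-49, 0]
add   [-49]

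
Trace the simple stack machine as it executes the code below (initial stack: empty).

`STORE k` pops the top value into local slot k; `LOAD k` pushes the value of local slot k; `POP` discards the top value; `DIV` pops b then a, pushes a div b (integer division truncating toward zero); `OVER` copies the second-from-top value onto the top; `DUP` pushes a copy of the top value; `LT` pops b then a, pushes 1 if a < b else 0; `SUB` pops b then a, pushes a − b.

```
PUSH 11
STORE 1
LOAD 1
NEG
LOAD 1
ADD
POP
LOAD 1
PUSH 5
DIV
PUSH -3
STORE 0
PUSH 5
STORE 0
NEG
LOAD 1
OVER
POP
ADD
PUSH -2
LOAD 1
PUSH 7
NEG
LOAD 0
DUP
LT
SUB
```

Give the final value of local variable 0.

PUSH 11 -> [11]
STORE 1 -> []
LOAD 1  -> [11]
NEG     -> [-11]
LOAD 1  -> [-11, 11]
ADD     -> [0]
POP     -> []
LOAD 1  -> [11]
PUSH 5  -> [11, 5]
DIV     -> [2]
PUSH -3 -> [2, -3]
STORE 0 -> [2]
PUSH 5  -> [2, 5]
STORE 0 -> [2]
NEG     -> [-2]
LOAD 1  -> [-2, 11]
OVER    -> [-2, 11, -2]
POP     -> [-2, 11]
ADD     -> [9]
PUSH -2 -> [9, -2]
LOAD 1  -> [9, -2, 11]
PUSH 7  -> [9, -2, 11, 7]
NEG     -> [9, -2, 11, -7]
LOAD 0  -> [9, -2, 11, -7, 5]
DUP     -> [9, -2, 11, -7, 5, 5]
LT      -> [9, -2, 11, -7, 0]
SUB     -> [9, -2, 11, -7]

5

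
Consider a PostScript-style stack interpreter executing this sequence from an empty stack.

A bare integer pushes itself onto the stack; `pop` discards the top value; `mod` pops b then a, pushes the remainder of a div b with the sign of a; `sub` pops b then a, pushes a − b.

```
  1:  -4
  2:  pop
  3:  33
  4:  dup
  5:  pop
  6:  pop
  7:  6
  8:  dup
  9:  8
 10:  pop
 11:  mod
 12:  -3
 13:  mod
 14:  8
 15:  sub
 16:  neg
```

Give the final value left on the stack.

-4   [-4]
pop  []
33   [33]
dup  [33, 33]
pop  [33]
pop  []
6    [6]
dup  [6, 6]
8    [6, 6, 8]
pop  [6, 6]
mod  [0]
-3   [0, -3]
mod  [0]
8    [0, 8]
sub  [-8]
neg  [8]

8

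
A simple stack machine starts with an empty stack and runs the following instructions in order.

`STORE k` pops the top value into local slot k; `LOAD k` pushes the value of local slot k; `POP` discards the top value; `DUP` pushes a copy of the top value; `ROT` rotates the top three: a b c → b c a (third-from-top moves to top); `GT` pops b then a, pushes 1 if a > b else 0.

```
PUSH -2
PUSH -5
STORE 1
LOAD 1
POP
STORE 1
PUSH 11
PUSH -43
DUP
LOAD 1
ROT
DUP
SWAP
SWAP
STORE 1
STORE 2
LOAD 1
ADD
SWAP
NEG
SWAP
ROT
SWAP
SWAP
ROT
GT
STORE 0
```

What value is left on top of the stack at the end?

-45

PUSH -2  → -2
PUSH -5  → -2 -5
STORE 1  → -2
LOAD 1   → -2 -5
POP      → -2
STORE 1  → (empty)
PUSH 11  → 11
PUSH -43 → 11 -43
DUP      → 11 -43 -43
LOAD 1   → 11 -43 -43 -2
ROT      → 11 -43 -2 -43
DUP      → 11 -43 -2 -43 -43
SWAP     → 11 -43 -2 -43 -43
SWAP     → 11 -43 -2 -43 -43
STORE 1  → 11 -43 -2 -43
STORE 2  → 11 -43 -2
LOAD 1   → 11 -43 -2 -43
ADD      → 11 -43 -45
SWAP     → 11 -45 -43
NEG      → 11 -45 43
SWAP     → 11 43 -45
ROT      → 43 -45 11
SWAP     → 43 11 -45
SWAP     → 43 -45 11
ROT      → -45 11 43
GT       → -45 0
STORE 0  → -45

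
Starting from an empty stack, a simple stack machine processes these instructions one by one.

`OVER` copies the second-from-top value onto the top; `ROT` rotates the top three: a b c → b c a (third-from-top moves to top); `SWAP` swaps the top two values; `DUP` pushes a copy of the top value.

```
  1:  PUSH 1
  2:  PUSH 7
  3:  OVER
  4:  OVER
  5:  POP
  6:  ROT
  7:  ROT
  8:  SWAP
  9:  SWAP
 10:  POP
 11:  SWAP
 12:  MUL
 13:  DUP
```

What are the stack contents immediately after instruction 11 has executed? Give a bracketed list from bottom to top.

[1, 1]

PUSH 1 -> 1
PUSH 7 -> 1 7
OVER   -> 1 7 1
OVER   -> 1 7 1 7
POP    -> 1 7 1
ROT    -> 7 1 1
ROT    -> 1 1 7
SWAP   -> 1 7 1
SWAP   -> 1 1 7
POP    -> 1 1
SWAP   -> 1 1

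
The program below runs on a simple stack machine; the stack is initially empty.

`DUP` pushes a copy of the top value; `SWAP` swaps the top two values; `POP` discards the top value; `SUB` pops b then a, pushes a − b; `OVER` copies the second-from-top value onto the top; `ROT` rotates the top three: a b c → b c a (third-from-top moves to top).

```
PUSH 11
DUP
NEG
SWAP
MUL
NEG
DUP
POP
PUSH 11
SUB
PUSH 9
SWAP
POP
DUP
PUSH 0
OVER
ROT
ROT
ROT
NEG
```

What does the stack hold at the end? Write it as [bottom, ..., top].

PUSH 11 : 11
DUP     : 11 11
NEG     : 11 -11
SWAP    : -11 11
MUL     : -121
NEG     : 121
DUP     : 121 121
POP     : 121
PUSH 11 : 121 11
SUB     : 110
PUSH 9  : 110 9
SWAP    : 9 110
POP     : 9
DUP     : 9 9
PUSH 0  : 9 9 0
OVER    : 9 9 0 9
ROT     : 9 0 9 9
ROT     : 9 9 9 0
ROT     : 9 9 0 9
NEG     : 9 9 0 -9

[9, 9, 0, -9]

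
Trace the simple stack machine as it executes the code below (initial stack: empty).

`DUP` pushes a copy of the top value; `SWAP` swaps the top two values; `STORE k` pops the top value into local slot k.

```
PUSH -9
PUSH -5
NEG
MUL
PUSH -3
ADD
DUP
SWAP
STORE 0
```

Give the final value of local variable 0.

-48

PUSH -9 : [-9]
PUSH -5 : [-9, -5]
NEG     : [-9, 5]
MUL     : [-45]
PUSH -3 : [-45, -3]
ADD     : [-48]
DUP     : [-48, -48]
SWAP    : [-48, -48]
STORE 0 : [-48]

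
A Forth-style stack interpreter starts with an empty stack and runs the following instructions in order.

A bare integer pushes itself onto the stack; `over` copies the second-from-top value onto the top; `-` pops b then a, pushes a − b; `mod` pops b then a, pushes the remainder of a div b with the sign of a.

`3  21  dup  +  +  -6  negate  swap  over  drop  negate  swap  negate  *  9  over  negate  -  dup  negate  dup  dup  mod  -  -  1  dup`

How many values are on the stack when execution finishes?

3      -> 3
21     -> 3 21
dup    -> 3 21 21
+      -> 3 42
+      -> 45
-6     -> 45 -6
negate -> 45 6
swap   -> 6 45
over   -> 6 45 6
drop   -> 6 45
negate -> 6 -45
swap   -> -45 6
negate -> -45 -6
*      -> 270
9      -> 270 9
over   -> 270 9 270
negate -> 270 9 -270
-      -> 270 279
dup    -> 270 279 279
negate -> 270 279 -279
dup    -> 270 279 -279 -279
dup    -> 270 279 -279 -279 -279
mod    -> 270 279 -279 0
-      -> 270 279 -279
-      -> 270 558
1      -> 270 558 1
dup    -> 270 558 1 1

4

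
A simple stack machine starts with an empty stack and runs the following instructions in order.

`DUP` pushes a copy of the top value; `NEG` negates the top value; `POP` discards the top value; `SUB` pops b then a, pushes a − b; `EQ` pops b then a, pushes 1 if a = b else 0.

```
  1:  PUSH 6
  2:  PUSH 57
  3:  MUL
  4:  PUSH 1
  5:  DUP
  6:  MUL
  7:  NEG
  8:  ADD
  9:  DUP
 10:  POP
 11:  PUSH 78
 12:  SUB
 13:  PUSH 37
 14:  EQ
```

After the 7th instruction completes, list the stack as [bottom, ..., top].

[342, -1]

PUSH 6   [6]
PUSH 57  [6, 57]
MUL      [342]
PUSH 1   [342, 1]
DUP      [342, 1, 1]
MUL      [342, 1]
NEG      [342, -1]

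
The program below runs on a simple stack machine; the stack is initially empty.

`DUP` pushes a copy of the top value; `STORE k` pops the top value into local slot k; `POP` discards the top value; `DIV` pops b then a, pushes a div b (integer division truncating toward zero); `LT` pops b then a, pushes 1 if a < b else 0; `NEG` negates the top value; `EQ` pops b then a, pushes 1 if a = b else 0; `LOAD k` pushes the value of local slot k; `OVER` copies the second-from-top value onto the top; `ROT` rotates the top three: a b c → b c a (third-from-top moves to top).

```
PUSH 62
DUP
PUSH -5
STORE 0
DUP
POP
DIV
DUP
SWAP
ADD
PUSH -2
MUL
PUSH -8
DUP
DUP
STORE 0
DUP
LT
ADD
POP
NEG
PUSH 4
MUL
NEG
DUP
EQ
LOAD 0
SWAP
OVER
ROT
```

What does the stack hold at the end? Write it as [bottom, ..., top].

PUSH 62 : [62]
DUP     : [62, 62]
PUSH -5 : [62, 62, -5]
STORE 0 : [62, 62]
DUP     : [62, 62, 62]
POP     : [62, 62]
DIV     : [1]
DUP     : [1, 1]
SWAP    : [1, 1]
ADD     : [2]
PUSH -2 : [2, -2]
MUL     : [-4]
PUSH -8 : [-4, -8]
DUP     : [-4, -8, -8]
DUP     : [-4, -8, -8, -8]
STORE 0 : [-4, -8, -8]
DUP     : [-4, -8, -8, -8]
LT      : [-4, -8, 0]
ADD     : [-4, -8]
POP     : [-4]
NEG     : [4]
PUSH 4  : [4, 4]
MUL     : [16]
NEG     : [-16]
DUP     : [-16, -16]
EQ      : [1]
LOAD 0  : [1, -8]
SWAP    : [-8, 1]
OVER    : [-8, 1, -8]
ROT     : [1, -8, -8]

[1, -8, -8]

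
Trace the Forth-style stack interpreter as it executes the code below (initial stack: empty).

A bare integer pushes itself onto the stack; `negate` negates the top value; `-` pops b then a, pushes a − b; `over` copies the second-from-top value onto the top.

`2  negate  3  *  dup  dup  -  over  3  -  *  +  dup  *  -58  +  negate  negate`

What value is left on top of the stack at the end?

2      -> 2
negate -> -2
3      -> -2 3
*      -> -6
dup    -> -6 -6
dup    -> -6 -6 -6
-      -> -6 0
over   -> -6 0 -6
3      -> -6 0 -6 3
-      -> -6 0 -9
*      -> -6 0
+      -> -6
dup    -> -6 -6
*      -> 36
-58    -> 36 -58
+      -> -22
negate -> 22
negate -> -22

-22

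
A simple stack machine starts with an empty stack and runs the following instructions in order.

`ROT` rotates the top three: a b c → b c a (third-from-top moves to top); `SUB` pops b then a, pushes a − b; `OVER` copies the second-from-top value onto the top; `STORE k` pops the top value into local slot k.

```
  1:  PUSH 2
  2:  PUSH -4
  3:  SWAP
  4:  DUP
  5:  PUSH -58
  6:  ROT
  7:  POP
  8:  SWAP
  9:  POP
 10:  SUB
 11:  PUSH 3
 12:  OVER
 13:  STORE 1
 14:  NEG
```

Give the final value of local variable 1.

PUSH 2   : [2]
PUSH -4  : [2, -4]
SWAP     : [-4, 2]
DUP      : [-4, 2, 2]
PUSH -58 : [-4, 2, 2, -58]
ROT      : [-4, 2, -58, 2]
POP      : [-4, 2, -58]
SWAP     : [-4, -58, 2]
POP      : [-4, -58]
SUB      : [54]
PUSH 3   : [54, 3]
OVER     : [54, 3, 54]
STORE 1  : [54, 3]
NEG      : [54, -3]

54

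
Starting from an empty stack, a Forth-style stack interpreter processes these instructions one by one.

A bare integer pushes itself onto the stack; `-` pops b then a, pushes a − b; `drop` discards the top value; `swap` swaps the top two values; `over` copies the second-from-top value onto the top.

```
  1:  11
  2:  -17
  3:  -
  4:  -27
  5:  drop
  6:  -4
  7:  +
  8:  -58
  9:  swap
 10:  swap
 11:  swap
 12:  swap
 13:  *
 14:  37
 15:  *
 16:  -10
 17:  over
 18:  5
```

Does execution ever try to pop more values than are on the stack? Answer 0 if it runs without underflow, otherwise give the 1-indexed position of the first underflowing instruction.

11   → [11]
-17  → [11, -17]
-    → [28]
-27  → [28, -27]
drop → [28]
-4   → [28, -4]
+    → [24]
-58  → [24, -58]
swap → [-58, 24]
swap → [24, -58]
swap → [-58, 24]
swap → [24, -58]
*    → [-1392]
37   → [-1392, 37]
*    → [-51504]
-10  → [-51504, -10]
over → [-51504, -10, -51504]
5    → [-51504, -10, -51504, 5]

0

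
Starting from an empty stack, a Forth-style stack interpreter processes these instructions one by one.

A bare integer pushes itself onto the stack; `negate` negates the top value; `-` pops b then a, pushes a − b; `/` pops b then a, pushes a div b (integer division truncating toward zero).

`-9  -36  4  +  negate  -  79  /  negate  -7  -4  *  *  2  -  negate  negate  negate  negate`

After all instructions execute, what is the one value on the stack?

-2

-9     → -9
-36    → -9 -36
4      → -9 -36 4
+      → -9 -32
negate → -9 32
-      → -41
79     → -41 79
/      → 0
negate → 0
-7     → 0 -7
-4     → 0 -7 -4
*      → 0 28
*      → 0
2      → 0 2
-      → -2
negate → 2
negate → -2
negate → 2
negate → -2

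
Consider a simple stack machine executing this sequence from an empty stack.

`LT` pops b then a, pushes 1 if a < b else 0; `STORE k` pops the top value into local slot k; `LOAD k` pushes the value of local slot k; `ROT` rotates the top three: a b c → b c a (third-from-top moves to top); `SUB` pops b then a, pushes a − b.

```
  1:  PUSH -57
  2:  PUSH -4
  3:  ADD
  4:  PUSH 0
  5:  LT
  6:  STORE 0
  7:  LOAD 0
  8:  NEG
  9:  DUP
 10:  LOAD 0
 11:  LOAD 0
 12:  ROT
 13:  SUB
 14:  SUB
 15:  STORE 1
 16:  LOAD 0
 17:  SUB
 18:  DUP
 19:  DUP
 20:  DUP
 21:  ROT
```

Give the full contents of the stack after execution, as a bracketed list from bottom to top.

[-2, -2, -2, -2]

PUSH -57  [-57]
PUSH -4   [-57, -4]
ADD       [-61]
PUSH 0    [-61, 0]
LT        [1]
STORE 0   []
LOAD 0    [1]
NEG       [-1]
DUP       [-1, -1]
LOAD 0    [-1, -1, 1]
LOAD 0    [-1, -1, 1, 1]
ROT       [-1, 1, 1, -1]
SUB       [-1, 1, 2]
SUB       [-1, -1]
STORE 1   [-1]
LOAD 0    [-1, 1]
SUB       [-2]
DUP       [-2, -2]
DUP       [-2, -2, -2]
DUP       [-2, -2, -2, -2]
ROT       [-2, -2, -2, -2]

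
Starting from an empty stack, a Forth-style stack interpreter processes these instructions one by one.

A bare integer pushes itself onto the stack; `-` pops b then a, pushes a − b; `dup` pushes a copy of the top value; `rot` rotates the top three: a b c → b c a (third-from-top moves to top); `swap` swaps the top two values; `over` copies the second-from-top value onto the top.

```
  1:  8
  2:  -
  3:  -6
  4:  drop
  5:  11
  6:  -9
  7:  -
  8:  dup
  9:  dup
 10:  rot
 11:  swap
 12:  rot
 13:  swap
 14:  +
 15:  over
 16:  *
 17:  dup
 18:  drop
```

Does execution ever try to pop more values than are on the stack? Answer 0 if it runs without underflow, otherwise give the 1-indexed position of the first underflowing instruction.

2

8 : [8]
-  — needs 2 operands, stack has 1 → underflow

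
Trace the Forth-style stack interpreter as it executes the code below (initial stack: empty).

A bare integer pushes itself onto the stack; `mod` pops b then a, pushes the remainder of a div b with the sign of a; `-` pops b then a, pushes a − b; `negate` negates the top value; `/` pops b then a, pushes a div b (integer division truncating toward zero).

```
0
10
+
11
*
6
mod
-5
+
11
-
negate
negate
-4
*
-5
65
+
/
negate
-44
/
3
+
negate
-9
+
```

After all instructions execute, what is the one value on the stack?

-12

0       0
10      0 10
+       10
11      10 11
*       110
6       110 6
mod     2
-5      2 -5
+       -3
11      -3 11
-       -14
negate  14
negate  -14
-4      -14 -4
*       56
-5      56 -5
65      56 -5 65
+       56 60
/       0
negate  0
-44     0 -44
/       0
3       0 3
+       3
negate  -3
-9      -3 -9
+       -12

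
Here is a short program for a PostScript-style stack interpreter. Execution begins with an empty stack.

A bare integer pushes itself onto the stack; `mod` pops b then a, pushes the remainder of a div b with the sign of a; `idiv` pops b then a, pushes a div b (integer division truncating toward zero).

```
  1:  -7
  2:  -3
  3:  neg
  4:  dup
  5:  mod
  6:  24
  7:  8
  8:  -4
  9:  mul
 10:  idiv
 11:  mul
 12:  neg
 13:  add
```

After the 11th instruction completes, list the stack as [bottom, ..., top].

-7   -> [-7]
-3   -> [-7, -3]
neg  -> [-7, 3]
dup  -> [-7, 3, 3]
mod  -> [-7, 0]
24   -> [-7, 0, 24]
8    -> [-7, 0, 24, 8]
-4   -> [-7, 0, 24, 8, -4]
mul  -> [-7, 0, 24, -32]
idiv -> [-7, 0, 0]
mul  -> [-7, 0]

[-7, 0]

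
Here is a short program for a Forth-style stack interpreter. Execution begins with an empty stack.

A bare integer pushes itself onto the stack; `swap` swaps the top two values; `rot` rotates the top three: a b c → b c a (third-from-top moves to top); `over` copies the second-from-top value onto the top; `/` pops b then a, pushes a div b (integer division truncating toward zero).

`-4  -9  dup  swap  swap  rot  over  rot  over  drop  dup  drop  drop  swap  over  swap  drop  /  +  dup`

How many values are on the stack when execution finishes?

2

-4   : [-4]
-9   : [-4, -9]
dup  : [-4, -9, -9]
swap : [-4, -9, -9]
swap : [-4, -9, -9]
rot  : [-9, -9, -4]
over : [-9, -9, -4, -9]
rot  : [-9, -4, -9, -9]
over : [-9, -4, -9, -9, -9]
drop : [-9, -4, -9, -9]
dup  : [-9, -4, -9, -9, -9]
drop : [-9, -4, -9, -9]
drop : [-9, -4, -9]
swap : [-9, -9, -4]
over : [-9, -9, -4, -9]
swap : [-9, -9, -9, -4]
drop : [-9, -9, -9]
/    : [-9, 1]
+    : [-8]
dup  : [-8, -8]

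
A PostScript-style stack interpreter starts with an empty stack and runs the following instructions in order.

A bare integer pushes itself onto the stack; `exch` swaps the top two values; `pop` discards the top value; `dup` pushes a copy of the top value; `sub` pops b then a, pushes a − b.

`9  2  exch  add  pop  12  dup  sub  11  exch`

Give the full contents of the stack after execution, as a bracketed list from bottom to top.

9    -> [9]
2    -> [9, 2]
exch -> [2, 9]
add  -> [11]
pop  -> []
12   -> [12]
dup  -> [12, 12]
sub  -> [0]
11   -> [0, 11]
exch -> [11, 0]

[11, 0]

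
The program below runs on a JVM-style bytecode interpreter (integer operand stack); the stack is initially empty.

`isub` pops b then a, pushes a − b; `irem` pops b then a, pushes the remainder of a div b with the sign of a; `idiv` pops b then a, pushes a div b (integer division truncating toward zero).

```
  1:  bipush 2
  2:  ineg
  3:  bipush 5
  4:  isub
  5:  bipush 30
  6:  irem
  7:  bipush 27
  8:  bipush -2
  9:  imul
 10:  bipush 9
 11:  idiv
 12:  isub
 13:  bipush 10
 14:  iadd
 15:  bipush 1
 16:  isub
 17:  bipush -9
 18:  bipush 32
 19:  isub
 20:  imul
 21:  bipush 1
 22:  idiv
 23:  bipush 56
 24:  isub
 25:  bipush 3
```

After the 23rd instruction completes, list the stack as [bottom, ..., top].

[-328, 56]

bipush 2  : [2]
ineg      : [-2]
bipush 5  : [-2, 5]
isub      : [-7]
bipush 30 : [-7, 30]
irem      : [-7]
bipush 27 : [-7, 27]
bipush -2 : [-7, 27, -2]
imul      : [-7, -54]
bipush 9  : [-7, -54, 9]
idiv      : [-7, -6]
isub      : [-1]
bipush 10 : [-1, 10]
iadd      : [9]
bipush 1  : [9, 1]
isub      : [8]
bipush -9 : [8, -9]
bipush 32 : [8, -9, 32]
isub      : [8, -41]
imul      : [-328]
bipush 1  : [-328, 1]
idiv      : [-328]
bipush 56 : [-328, 56]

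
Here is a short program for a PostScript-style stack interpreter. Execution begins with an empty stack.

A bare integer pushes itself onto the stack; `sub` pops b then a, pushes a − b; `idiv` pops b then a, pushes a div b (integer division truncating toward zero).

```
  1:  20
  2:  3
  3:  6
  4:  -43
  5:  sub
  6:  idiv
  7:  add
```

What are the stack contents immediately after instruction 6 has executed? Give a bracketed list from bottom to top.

[20, 0]

20   -> 20
3    -> 20 3
6    -> 20 3 6
-43  -> 20 3 6 -43
sub  -> 20 3 49
idiv -> 20 0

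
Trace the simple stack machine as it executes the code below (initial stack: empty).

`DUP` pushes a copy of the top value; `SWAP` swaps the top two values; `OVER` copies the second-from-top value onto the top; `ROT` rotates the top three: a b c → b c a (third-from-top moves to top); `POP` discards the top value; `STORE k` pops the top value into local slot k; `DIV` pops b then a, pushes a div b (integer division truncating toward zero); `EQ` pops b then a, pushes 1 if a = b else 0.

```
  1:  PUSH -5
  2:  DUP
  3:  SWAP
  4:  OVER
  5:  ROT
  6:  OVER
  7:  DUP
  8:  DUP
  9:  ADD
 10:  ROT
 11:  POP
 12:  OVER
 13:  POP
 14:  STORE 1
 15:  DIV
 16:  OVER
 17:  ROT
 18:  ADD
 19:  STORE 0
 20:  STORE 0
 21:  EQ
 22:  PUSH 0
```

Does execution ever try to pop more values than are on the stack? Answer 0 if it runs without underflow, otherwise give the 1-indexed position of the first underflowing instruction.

PUSH -5  -5
DUP      -5 -5
SWAP     -5 -5
OVER     -5 -5 -5
ROT      -5 -5 -5
OVER     -5 -5 -5 -5
DUP      -5 -5 -5 -5 -5
DUP      -5 -5 -5 -5 -5 -5
ADD      -5 -5 -5 -5 -10
ROT      -5 -5 -5 -10 -5
POP      -5 -5 -5 -10
OVER     -5 -5 -5 -10 -5
POP      -5 -5 -5 -10
STORE 1  -5 -5 -5
DIV      -5 1
OVER     -5 1 -5
ROT      1 -5 -5
ADD      1 -10
STORE 0  1
STORE 0  (empty)
EQ  — needs 2 operands, stack has 0 → underflow

21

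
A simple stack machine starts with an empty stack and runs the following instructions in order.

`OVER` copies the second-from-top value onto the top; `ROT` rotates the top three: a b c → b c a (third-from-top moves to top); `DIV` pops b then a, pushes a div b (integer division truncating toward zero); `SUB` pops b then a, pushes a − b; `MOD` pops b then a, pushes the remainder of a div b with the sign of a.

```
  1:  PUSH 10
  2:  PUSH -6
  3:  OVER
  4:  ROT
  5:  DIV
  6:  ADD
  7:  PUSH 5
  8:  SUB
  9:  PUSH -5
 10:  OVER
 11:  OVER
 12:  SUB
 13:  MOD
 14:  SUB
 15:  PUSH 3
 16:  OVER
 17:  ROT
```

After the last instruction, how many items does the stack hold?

PUSH 10  10
PUSH -6  10 -6
OVER     10 -6 10
ROT      -6 10 10
DIV      -6 1
ADD      -5
PUSH 5   -5 5
SUB      -10
PUSH -5  -10 -5
OVER     -10 -5 -10
OVER     -10 -5 -10 -5
SUB      -10 -5 -5
MOD      -10 0
SUB      -10
PUSH 3   -10 3
OVER     -10 3 -10
ROT      3 -10 -10

3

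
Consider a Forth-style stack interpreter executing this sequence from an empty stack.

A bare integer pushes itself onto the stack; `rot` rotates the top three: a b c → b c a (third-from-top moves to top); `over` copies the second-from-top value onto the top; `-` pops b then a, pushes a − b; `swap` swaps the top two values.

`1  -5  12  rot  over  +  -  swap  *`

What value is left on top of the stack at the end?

1    -> 1
-5   -> 1 -5
12   -> 1 -5 12
rot  -> -5 12 1
over -> -5 12 1 12
+    -> -5 12 13
-    -> -5 -1
swap -> -1 -5
*    -> 5

5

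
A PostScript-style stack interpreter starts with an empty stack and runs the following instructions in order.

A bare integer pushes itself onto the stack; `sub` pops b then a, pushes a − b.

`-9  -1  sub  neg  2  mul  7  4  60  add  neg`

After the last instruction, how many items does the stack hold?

3

-9  : -9
-1  : -9 -1
sub : -8
neg : 8
2   : 8 2
mul : 16
7   : 16 7
4   : 16 7 4
60  : 16 7 4 60
add : 16 7 64
neg : 16 7 -64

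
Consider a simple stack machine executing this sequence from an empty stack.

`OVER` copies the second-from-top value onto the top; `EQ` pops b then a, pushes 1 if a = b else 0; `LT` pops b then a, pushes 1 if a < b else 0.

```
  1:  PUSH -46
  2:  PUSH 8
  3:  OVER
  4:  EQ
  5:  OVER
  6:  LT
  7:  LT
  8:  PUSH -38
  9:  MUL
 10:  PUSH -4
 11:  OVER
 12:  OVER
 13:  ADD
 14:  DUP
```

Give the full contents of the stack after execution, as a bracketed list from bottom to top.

PUSH -46  [-46]
PUSH 8    [-46, 8]
OVER      [-46, 8, -46]
EQ        [-46, 0]
OVER      [-46, 0, -46]
LT        [-46, 0]
LT        [1]
PUSH -38  [1, -38]
MUL       [-38]
PUSH -4   [-38, -4]
OVER      [-38, -4, -38]
OVER      [-38, -4, -38, -4]
ADD       [-38, -4, -42]
DUP       [-38, -4, -42, -42]

[-38, -4, -42, -42]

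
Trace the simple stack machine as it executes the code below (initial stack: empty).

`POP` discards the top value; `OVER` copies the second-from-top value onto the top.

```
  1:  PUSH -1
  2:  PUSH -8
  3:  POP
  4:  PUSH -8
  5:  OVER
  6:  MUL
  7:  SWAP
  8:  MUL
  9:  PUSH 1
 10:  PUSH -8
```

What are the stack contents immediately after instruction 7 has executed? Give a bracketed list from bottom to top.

[8, -1]

PUSH -1 → [-1]
PUSH -8 → [-1, -8]
POP     → [-1]
PUSH -8 → [-1, -8]
OVER    → [-1, -8, -1]
MUL     → [-1, 8]
SWAP    → [8, -1]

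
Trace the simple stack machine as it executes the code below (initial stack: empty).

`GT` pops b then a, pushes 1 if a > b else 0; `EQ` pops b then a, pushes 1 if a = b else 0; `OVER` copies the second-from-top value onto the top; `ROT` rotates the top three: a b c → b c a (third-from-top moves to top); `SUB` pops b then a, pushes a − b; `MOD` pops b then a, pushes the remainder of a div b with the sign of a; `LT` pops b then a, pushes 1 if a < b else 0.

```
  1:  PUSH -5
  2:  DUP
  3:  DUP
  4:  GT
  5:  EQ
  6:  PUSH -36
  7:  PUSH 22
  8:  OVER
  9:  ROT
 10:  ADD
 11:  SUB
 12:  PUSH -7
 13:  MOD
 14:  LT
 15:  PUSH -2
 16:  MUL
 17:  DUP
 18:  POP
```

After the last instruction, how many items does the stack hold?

PUSH -5  → [-5]
DUP      → [-5, -5]
DUP      → [-5, -5, -5]
GT       → [-5, 0]
EQ       → [0]
PUSH -36 → [0, -36]
PUSH 22  → [0, -36, 22]
OVER     → [0, -36, 22, -36]
ROT      → [0, 22, -36, -36]
ADD      → [0, 22, -72]
SUB      → [0, 94]
PUSH -7  → [0, 94, -7]
MOD      → [0, 3]
LT       → [1]
PUSH -2  → [1, -2]
MUL      → [-2]
DUP      → [-2, -2]
POP      → [-2]

1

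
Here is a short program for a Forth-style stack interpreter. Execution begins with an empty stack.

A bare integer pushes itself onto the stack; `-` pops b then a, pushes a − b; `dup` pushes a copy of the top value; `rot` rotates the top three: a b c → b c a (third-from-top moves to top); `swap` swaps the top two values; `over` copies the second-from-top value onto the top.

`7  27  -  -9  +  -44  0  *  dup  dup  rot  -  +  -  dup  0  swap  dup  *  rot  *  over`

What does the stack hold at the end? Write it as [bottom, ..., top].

[0, -24389, 0]

7     [7]
27    [7, 27]
-     [-20]
-9    [-20, -9]
+     [-29]
-44   [-29, -44]
0     [-29, -44, 0]
*     [-29, 0]
dup   [-29, 0, 0]
dup   [-29, 0, 0, 0]
rot   [-29, 0, 0, 0]
-     [-29, 0, 0]
+     [-29, 0]
-     [-29]
dup   [-29, -29]
0     [-29, -29, 0]
swap  [-29, 0, -29]
dup   [-29, 0, -29, -29]
*     [-29, 0, 841]
rot   [0, 841, -29]
*     [0, -24389]
over  [0, -24389, 0]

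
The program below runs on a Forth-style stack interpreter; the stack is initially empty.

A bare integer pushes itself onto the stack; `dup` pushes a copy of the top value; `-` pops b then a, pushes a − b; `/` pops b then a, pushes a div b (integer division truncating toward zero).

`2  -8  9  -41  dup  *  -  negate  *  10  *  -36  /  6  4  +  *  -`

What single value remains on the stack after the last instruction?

-37148

2      → [2]
-8     → [2, -8]
9      → [2, -8, 9]
-41    → [2, -8, 9, -41]
dup    → [2, -8, 9, -41, -41]
*      → [2, -8, 9, 1681]
-      → [2, -8, -1672]
negate → [2, -8, 1672]
*      → [2, -13376]
10     → [2, -13376, 10]
*      → [2, -133760]
-36    → [2, -133760, -36]
/      → [2, 3715]
6      → [2, 3715, 6]
4      → [2, 3715, 6, 4]
+      → [2, 3715, 10]
*      → [2, 37150]
-      → [-37148]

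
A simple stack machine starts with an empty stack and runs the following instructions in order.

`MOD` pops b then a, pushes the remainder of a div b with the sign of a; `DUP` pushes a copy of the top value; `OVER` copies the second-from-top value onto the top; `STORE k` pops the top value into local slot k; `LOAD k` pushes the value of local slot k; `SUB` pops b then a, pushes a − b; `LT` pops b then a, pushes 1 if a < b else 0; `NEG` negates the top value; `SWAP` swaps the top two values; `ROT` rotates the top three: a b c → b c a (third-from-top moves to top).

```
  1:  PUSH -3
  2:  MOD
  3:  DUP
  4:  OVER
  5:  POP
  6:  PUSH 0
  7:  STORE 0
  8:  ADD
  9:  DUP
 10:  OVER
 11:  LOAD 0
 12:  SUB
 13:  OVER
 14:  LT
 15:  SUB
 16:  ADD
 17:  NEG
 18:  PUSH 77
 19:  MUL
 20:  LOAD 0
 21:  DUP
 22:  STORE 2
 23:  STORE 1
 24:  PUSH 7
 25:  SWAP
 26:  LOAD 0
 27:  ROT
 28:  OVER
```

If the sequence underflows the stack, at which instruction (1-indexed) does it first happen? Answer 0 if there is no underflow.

2

PUSH -3 → [-3]
MOD  — needs 2 operands, stack has 1 → underflow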